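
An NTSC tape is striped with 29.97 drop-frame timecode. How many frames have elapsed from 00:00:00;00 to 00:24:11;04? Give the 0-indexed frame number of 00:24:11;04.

Complete 10-minute blocks: 2, each 17982 frames → 35964.
Remaining 4 whole minutes in the current block: 1800 + 3 × 1798 = 7194 frames.
Within the current minute: 11 × 30 + 4 − 2 = 332 (labels ;00/;01 skipped at this minute). Total = 35964 + 7194 + 332 = 43490.

43490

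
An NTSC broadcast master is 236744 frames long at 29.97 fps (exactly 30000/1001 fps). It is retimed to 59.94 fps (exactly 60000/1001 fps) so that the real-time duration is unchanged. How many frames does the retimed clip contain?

473488 frames

Target frames = source frames × (target rate / source rate) = 236744 × (60000/1001)/(30000/1001) = 236744 × 2 = 473488.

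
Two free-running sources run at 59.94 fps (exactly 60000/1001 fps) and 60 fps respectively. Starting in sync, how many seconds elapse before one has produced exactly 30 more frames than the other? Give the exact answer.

The gap grows by |60 − 60000/1001| = 60/1001 frames per second.
Time for a 30-frame gap: 30 ÷ (60/1001) = 500.5 s.

500.5 seconds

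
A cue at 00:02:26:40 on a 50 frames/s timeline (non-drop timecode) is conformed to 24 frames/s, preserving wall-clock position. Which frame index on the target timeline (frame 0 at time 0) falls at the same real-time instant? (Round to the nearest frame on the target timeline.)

Source frame index: (0×3600 + 2×60 + 26) × 50 + 40 = 7340.
Real time: 7340 / (50) = 734/5 s.
Target frame: (734/5) × (24) = 17616/5 ≈ 3523.200 → 3523.

frame 3523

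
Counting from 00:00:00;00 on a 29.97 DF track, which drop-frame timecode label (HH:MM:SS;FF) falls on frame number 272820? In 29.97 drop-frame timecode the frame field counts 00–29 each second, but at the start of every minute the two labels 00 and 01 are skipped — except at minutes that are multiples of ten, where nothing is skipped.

02:31:43;02

Ten DF minutes hold 17982 frames, so frame 272820 lies in block 15 (frames 269730–287711) with 3090 frames into that block.
The block's first minute is 1800 frames and the rest 1798 each; 3090 frames reaches minute 1, so 15 × 18 + 1 × 2 = 272 labels have been skipped so far.
Adding those back, label number 272820 + 272 = 273092 at 30 labels/s is 9103 s + 2 f = 2 h 31 min 43 s frame 2, i.e. 02:31:43;02.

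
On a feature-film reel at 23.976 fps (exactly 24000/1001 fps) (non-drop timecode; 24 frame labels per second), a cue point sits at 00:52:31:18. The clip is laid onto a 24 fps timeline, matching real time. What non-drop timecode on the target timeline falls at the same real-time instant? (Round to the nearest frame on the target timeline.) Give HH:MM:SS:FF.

00:52:34:22

Source frame index: (0×3600 + 52×60 + 31) × 24 + 18 = 75642.
Real time: 75642 / (24000/1001) = 12619607/4000 s.
Target frame: (12619607/4000) × (24) = 37858821/500 ≈ 75717.642 → 75718.
At 24 labels/s: frame 75718 → 00:52:34:22.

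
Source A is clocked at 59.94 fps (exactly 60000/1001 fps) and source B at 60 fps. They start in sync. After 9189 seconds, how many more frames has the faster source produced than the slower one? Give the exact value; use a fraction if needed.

A emits 60000/1001 × 9189 = 551340000/1001 frames; B emits 60 × 9189 = 551340.
Difference = 551340/1001 frames (≈ 550.7892); B is ahead of A.

551340/1001 frames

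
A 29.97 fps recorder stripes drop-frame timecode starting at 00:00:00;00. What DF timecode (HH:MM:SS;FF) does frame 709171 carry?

Ten DF minutes hold 17982 frames, so frame 709171 lies in block 39 (frames 701298–719279) with 7873 frames into that block.
The block's first minute is 1800 frames and the rest 1798 each; 7873 frames reaches minute 4, so 39 × 18 + 4 × 2 = 710 labels have been skipped so far.
Adding those back, label number 709171 + 710 = 709881 at 30 labels/s is 23662 s + 21 f = 6 h 34 min 22 s frame 21, i.e. 06:34:22;21.

06:34:22;21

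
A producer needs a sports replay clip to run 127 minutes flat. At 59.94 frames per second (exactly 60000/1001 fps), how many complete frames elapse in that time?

127 min = 7620 s.
Frames = 7620 × 60000/1001 = 457200000/1001 ≈ 456743.2567.
Complete frames: 456743.

456743 frames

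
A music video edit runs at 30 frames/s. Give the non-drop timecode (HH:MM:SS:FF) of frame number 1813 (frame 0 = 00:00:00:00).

1813 ÷ 30 = 60 full seconds, remainder 13 frames.
60 s = 0 h 1 min 0 s.
Timecode: 00:01:00:13.

00:01:00:13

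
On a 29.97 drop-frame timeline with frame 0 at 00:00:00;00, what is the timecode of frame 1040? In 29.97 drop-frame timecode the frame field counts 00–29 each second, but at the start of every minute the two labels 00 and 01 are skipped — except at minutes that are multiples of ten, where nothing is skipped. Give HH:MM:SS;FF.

00:00:34;20

Ten DF minutes hold 17982 frames, so frame 1040 lies in block 0 (frames 0–17981) with 1040 frames into that block.
The block's first minute is 1800 frames and the rest 1798 each; 1040 frames reaches minute 0, so 0 × 18 + 0 × 2 = 0 labels have been skipped so far.
Adding those back, label number 1040 + 0 = 1040 at 30 labels/s is 34 s + 20 f = 0 h 0 min 34 s frame 20, i.e. 00:00:34;20.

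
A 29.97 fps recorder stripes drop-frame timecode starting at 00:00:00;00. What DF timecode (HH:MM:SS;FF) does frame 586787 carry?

05:26:19;05

Ten DF minutes hold 17982 frames, so frame 586787 lies in block 32 (frames 575424–593405) with 11363 frames into that block.
The block's first minute is 1800 frames and the rest 1798 each; 11363 frames reaches minute 6, so 32 × 18 + 6 × 2 = 588 labels have been skipped so far.
Adding those back, label number 586787 + 588 = 587375 at 30 labels/s is 19579 s + 5 f = 5 h 26 min 19 s frame 5, i.e. 05:26:19;05.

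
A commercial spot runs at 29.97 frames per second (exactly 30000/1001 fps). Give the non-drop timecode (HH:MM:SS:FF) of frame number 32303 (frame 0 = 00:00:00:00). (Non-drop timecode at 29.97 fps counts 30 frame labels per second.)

32303 ÷ 30 = 1076 full seconds, remainder 23 frames.
1076 s = 0 h 17 min 56 s.
Timecode: 00:17:56:23.

00:17:56:23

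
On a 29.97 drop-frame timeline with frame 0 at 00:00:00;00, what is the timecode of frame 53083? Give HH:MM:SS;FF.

Ten DF minutes hold 17982 frames, so frame 53083 lies in block 2 (frames 35964–53945) with 17119 frames into that block.
The block's first minute is 1800 frames and the rest 1798 each; 17119 frames reaches minute 9, so 2 × 18 + 9 × 2 = 54 labels have been skipped so far.
Adding those back, label number 53083 + 54 = 53137 at 30 labels/s is 1771 s + 7 f = 0 h 29 min 31 s frame 7, i.e. 00:29:31;07.

00:29:31;07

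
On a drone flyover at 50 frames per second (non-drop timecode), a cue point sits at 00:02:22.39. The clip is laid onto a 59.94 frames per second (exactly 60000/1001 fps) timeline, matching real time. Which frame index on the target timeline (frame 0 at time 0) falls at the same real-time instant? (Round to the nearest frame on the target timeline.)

Source frame index: (0×3600 + 2×60 + 22) × 50 + 39 = 7139.
Real time: 7139 / (50) = 7139/50 s.
Target frame: (7139/50) × (60000/1001) = 778800/91 ≈ 8558.242 → 8558.

frame 8558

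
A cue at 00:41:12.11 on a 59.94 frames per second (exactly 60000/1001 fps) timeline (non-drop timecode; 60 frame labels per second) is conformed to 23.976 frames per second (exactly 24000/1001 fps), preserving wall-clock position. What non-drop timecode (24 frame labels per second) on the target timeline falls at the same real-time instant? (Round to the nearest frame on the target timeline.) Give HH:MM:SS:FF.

00:41:12:04

Source frame index: (0×3600 + 41×60 + 12) × 60 + 11 = 148331.
Real time: 148331 / (60000/1001) = 148479331/60000 s.
Target frame: (148479331/60000) × (24000/1001) = 296662/5 ≈ 59332.400 → 59332.
At 24 labels/s: frame 59332 → 00:41:12:04.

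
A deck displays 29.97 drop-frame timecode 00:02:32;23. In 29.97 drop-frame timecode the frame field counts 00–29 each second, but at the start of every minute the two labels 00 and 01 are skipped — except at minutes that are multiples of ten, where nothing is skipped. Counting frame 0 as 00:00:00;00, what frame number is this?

Complete 10-minute blocks: 0, each 17982 frames → 0.
Remaining 2 whole minutes in the current block: 1800 + 1 × 1798 = 3598 frames.
Within the current minute: 32 × 30 + 23 − 2 = 981 (labels ;00/;01 skipped at this minute). Total = 0 + 3598 + 981 = 4579.

4579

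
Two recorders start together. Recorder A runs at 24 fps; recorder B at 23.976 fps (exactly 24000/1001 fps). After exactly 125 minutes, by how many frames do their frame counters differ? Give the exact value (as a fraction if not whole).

125 min = 7500 s.
A emits 24 × 7500 = 180000 frames; B emits 24000/1001 × 7500 = 180000000/1001.
Difference = 180000/1001 frames (≈ 179.8202); B is behind A.

180000/1001 frames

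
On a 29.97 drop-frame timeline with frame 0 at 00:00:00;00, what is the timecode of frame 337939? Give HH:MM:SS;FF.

03:07:55;27

Ten DF minutes hold 17982 frames, so frame 337939 lies in block 18 (frames 323676–341657) with 14263 frames into that block.
The block's first minute is 1800 frames and the rest 1798 each; 14263 frames reaches minute 7, so 18 × 18 + 7 × 2 = 338 labels have been skipped so far.
Adding those back, label number 337939 + 338 = 338277 at 30 labels/s is 11275 s + 27 f = 3 h 7 min 55 s frame 27, i.e. 03:07:55;27.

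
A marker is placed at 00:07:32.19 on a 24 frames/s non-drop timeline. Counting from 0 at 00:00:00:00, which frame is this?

10867

Total seconds to the label: (0 × 3600 + 7 × 60 + 32) = 452.
Frame index = 452 × 24 + 19 = 10867.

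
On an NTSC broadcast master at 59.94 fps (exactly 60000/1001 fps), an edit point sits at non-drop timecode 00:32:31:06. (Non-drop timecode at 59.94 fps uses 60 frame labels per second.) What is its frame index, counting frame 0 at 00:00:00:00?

117066

Total seconds to the label: (0 × 3600 + 32 × 60 + 31) = 1951.
Frame index = 1951 × 60 + 6 = 117066.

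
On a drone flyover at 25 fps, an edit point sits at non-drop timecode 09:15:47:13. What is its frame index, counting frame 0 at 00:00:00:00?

Total seconds to the label: (9 × 3600 + 15 × 60 + 47) = 33347.
Frame index = 33347 × 25 + 13 = 833688.

frame 833688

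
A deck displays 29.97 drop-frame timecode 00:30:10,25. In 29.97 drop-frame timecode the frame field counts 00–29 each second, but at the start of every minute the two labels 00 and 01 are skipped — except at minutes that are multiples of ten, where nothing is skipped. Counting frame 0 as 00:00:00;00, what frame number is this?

As if non-drop at 30 labels/s: (0 × 3600 + 30 × 60 + 10) × 30 + 25 = 54325.
Minute boundaries passed: 30; those not divisible by 10: 30 − 3 = 27; dropped labels = 2 × 27 = 54.
Actual frame index = 54325 − 54 = 54271.

54271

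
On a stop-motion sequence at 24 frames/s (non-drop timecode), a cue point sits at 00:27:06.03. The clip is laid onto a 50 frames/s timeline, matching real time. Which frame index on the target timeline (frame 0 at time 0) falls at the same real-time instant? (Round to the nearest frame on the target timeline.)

Source frame index: (0×3600 + 27×60 + 6) × 24 + 3 = 39027.
Real time: 39027 / (24) = 13009/8 s.
Target frame: (13009/8) × (50) = 325225/4 ≈ 81306.250 → 81306.

frame 81306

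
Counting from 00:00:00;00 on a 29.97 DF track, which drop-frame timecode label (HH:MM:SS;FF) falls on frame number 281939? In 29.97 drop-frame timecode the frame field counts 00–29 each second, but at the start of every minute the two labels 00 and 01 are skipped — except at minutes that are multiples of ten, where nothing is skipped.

02:36:47;11

Each 10-minute DF block holds 10 × 60 × 30 − 9 × 2 = 17982 frames. 281939 ÷ 17982 → 15 full blocks, remainder 12209.
Within the partial block the first minute is 1800 frames and each further minute 1798, so 6 further minute boundaries passed. Total skipped labels = 18 × 15 + 2 × 6 = 282.
Non-drop label index = 281939 + 282 = 282221; at 30 labels/s that is 02:36:47:11, i.e. DF 02:36:47;11.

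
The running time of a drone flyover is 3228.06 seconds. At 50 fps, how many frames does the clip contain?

161403 frames

Frames = 3228.06 × 50 = 161403.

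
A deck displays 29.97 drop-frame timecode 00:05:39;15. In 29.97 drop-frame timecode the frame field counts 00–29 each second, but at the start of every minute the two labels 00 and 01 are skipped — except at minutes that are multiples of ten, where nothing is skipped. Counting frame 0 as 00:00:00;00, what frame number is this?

Complete 10-minute blocks: 0, each 17982 frames → 0.
Remaining 5 whole minutes in the current block: 1800 + 4 × 1798 = 8992 frames.
Within the current minute: 39 × 30 + 15 − 2 = 1183 (labels ;00/;01 skipped at this minute). Total = 0 + 8992 + 1183 = 10175.

10175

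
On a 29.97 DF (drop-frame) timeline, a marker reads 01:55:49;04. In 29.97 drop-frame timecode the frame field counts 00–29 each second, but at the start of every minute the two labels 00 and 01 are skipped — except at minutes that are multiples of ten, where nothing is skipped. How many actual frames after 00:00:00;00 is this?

As if non-drop at 30 labels/s: (1 × 3600 + 55 × 60 + 49) × 30 + 4 = 208474.
Minute boundaries passed: 115; those not divisible by 10: 115 − 11 = 104; dropped labels = 2 × 104 = 208.
Actual frame index = 208474 − 208 = 208266.

208266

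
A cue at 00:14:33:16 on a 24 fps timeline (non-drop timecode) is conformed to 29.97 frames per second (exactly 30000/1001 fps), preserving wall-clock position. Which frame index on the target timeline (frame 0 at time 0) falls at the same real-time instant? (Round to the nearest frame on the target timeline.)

frame 26184

Source frame index: (0×3600 + 14×60 + 33) × 24 + 16 = 20968.
Real time: 20968 / (24) = 2621/3 s.
Target frame: (2621/3) × (30000/1001) = 26210000/1001 ≈ 26183.816 → 26184.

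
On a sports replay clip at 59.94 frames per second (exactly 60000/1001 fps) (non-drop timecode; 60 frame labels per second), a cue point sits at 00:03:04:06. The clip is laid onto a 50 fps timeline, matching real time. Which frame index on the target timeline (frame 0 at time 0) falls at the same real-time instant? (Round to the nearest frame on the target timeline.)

frame 9214

Source frame index: (0×3600 + 3×60 + 4) × 60 + 6 = 11046.
Real time: 11046 / (60000/1001) = 1842841/10000 s.
Target frame: (1842841/10000) × (50) = 1842841/200 ≈ 9214.205 → 9214.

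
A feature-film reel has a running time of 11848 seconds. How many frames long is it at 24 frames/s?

284352 frames

Frames = 11848 × 24 = 284352.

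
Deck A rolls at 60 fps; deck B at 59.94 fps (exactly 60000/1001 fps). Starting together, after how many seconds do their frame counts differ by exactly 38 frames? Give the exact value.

The gap grows by |60000/1001 − 60| = 60/1001 frames per second.
Time for a 38-frame gap: 38 ÷ (60/1001) = 19019/30 s.

19019/30 seconds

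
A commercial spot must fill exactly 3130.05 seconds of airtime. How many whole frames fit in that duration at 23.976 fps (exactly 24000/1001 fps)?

75046 frames

Frames = 3130.05 × 24000/1001 = 975600/13 ≈ 75046.1538.
Complete frames: 75046.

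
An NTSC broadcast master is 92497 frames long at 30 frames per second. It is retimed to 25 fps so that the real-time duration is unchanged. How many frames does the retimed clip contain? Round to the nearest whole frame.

77081 frames

Frames at target rate = 92497 × (25) / (30) = 462485/6 ≈ 77080.833.
Nearest whole frame: 77081.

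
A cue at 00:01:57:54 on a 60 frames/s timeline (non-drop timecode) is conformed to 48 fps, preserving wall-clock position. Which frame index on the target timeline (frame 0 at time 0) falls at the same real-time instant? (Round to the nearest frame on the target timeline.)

Source frame index: (0×3600 + 1×60 + 57) × 60 + 54 = 7074.
Real time: 7074 / (60) = 1179/10 s.
Target frame: (1179/10) × (48) = 28296/5 ≈ 5659.200 → 5659.

frame 5659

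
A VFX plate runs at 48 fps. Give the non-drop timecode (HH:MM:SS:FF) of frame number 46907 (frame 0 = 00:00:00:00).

00:16:17:11

46907 ÷ 48 = 977 full seconds, remainder 11 frames.
977 s = 0 h 16 min 17 s.
Timecode: 00:16:17:11.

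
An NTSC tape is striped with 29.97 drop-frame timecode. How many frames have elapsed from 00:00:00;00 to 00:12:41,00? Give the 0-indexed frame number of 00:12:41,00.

As if non-drop at 30 labels/s: (0 × 3600 + 12 × 60 + 41) × 30 + 0 = 22830.
Minute boundaries passed: 12; those not divisible by 10: 12 − 1 = 11; dropped labels = 2 × 11 = 22.
Actual frame index = 22830 − 22 = 22808.

22808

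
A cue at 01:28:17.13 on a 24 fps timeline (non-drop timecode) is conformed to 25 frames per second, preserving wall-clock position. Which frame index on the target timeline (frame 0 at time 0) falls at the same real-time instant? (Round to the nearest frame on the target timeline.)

Source frame index: (1×3600 + 28×60 + 17) × 24 + 13 = 127141.
Real time: 127141 / (24) = 127141/24 s.
Target frame: (127141/24) × (25) = 3178525/24 ≈ 132438.542 → 132439.

frame 132439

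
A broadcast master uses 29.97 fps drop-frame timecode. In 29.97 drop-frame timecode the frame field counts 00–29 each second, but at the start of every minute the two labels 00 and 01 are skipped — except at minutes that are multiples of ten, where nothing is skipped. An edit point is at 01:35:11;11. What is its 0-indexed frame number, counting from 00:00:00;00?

As if non-drop at 30 labels/s: (1 × 3600 + 35 × 60 + 11) × 30 + 11 = 171341.
Minute boundaries passed: 95; those not divisible by 10: 95 − 9 = 86; dropped labels = 2 × 86 = 172.
Actual frame index = 171341 − 172 = 171169.

171169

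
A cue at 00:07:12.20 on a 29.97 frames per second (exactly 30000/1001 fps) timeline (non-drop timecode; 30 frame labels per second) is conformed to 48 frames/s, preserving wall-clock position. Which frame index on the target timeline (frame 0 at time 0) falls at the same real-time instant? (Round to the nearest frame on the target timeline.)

frame 20789

Source frame index: (0×3600 + 7×60 + 12) × 30 + 20 = 12980.
Real time: 12980 / (30000/1001) = 649649/1500 s.
Target frame: (649649/1500) × (48) = 2598596/125 ≈ 20788.768 → 20789.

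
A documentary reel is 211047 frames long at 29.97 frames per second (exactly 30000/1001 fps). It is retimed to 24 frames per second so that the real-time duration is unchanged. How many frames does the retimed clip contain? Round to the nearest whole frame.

169006 frames

Frames at target rate = 211047 × (24) / (30000/1001) = 211258047/1250 ≈ 169006.438.
Nearest whole frame: 169006.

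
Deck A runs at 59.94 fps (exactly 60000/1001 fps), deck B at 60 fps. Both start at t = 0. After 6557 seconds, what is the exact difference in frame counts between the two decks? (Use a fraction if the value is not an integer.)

A emits 60000/1001 × 6557 = 393420000/1001 frames; B emits 60 × 6557 = 393420.
Difference = 393420/1001 frames (≈ 393.0270); B is ahead of A.

393420/1001 frames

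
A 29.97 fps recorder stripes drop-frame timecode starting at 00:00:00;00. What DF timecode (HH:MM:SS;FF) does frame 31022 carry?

Each 10-minute DF block holds 10 × 60 × 30 − 9 × 2 = 17982 frames. 31022 ÷ 17982 → 1 full block, remainder 13040.
Within the partial block the first minute is 1800 frames and each further minute 1798, so 7 further minute boundaries passed. Total skipped labels = 18 × 1 + 2 × 7 = 32.
Non-drop label index = 31022 + 32 = 31054; at 30 labels/s that is 00:17:15:04, i.e. DF 00:17:15;04.

00:17:15;04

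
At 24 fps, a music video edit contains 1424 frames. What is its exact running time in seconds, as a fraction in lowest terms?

178/3 seconds

Running time = 1424 ÷ (24) = 1424 × 1/24 = 178/3 s.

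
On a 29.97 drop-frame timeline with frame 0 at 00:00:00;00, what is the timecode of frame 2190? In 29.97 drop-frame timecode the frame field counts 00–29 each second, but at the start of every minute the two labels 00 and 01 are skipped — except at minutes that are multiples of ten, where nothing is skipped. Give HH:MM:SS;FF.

Ten DF minutes hold 17982 frames, so frame 2190 lies in block 0 (frames 0–17981) with 2190 frames into that block.
The block's first minute is 1800 frames and the rest 1798 each; 2190 frames reaches minute 1, so 0 × 18 + 1 × 2 = 2 labels have been skipped so far.
Adding those back, label number 2190 + 2 = 2192 at 30 labels/s is 73 s + 2 f = 0 h 1 min 13 s frame 2, i.e. 00:01:13;02.

00:01:13;02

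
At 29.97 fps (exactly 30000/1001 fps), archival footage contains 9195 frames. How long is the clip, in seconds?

Running time = 9195 / (30000/1001) = 306.8065 s.

306.8065 seconds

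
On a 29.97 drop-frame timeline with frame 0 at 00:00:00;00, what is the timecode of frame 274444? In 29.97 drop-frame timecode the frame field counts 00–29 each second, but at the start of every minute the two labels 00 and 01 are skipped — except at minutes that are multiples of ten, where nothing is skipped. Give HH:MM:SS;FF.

Each 10-minute DF block holds 10 × 60 × 30 − 9 × 2 = 17982 frames. 274444 ÷ 17982 → 15 full blocks, remainder 4714.
Within the partial block the first minute is 1800 frames and each further minute 1798, so 2 further minute boundaries passed. Total skipped labels = 18 × 15 + 2 × 2 = 274.
Non-drop label index = 274444 + 274 = 274718; at 30 labels/s that is 02:32:37:08, i.e. DF 02:32:37;08.

02:32:37;08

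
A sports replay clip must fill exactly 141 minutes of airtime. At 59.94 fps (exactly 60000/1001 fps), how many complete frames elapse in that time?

507092 frames

141 min = 8460 s.
Frames = 8460 × 60000/1001 = 507600000/1001 ≈ 507092.9071.
Complete frames: 507092.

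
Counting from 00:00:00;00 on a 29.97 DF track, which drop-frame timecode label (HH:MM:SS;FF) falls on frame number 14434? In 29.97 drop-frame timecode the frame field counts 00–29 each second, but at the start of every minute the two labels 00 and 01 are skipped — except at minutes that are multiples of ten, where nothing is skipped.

Ten DF minutes hold 17982 frames, so frame 14434 lies in block 0 (frames 0–17981) with 14434 frames into that block.
The block's first minute is 1800 frames and the rest 1798 each; 14434 frames reaches minute 8, so 0 × 18 + 8 × 2 = 16 labels have been skipped so far.
Adding those back, label number 14434 + 16 = 14450 at 30 labels/s is 481 s + 20 f = 0 h 8 min 1 s frame 20, i.e. 00:08:01;20.

00:08:01;20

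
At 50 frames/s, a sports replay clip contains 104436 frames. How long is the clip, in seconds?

Running time = 104436 / (50) = 2088.72 s.

2088.72 seconds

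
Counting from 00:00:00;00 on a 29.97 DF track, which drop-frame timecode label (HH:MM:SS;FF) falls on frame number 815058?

Ten DF minutes hold 17982 frames, so frame 815058 lies in block 45 (frames 809190–827171) with 5868 frames into that block.
The block's first minute is 1800 frames and the rest 1798 each; 5868 frames reaches minute 3, so 45 × 18 + 3 × 2 = 816 labels have been skipped so far.
Adding those back, label number 815058 + 816 = 815874 at 30 labels/s is 27195 s + 24 f = 7 h 33 min 15 s frame 24, i.e. 07:33:15;24.

07:33:15;24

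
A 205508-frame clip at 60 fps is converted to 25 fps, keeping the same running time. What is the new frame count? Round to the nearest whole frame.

Frames at target rate = 205508 × (25) / (60) = 256885/3 ≈ 85628.333.
Nearest whole frame: 85628.

85628 frames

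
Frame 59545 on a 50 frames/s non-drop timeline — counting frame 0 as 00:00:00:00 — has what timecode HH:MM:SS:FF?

59545 ÷ 50 = 1190 full seconds, remainder 45 frames.
1190 s = 0 h 19 min 50 s.
Timecode: 00:19:50:45.

00:19:50:45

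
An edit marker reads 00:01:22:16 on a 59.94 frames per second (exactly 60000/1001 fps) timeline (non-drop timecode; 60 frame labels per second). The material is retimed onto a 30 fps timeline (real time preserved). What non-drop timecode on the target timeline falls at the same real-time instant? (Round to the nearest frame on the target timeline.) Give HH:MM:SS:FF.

00:01:22:10

Source frame index: (0×3600 + 1×60 + 22) × 60 + 16 = 4936.
Real time: 4936 / (60000/1001) = 617617/7500 s.
Target frame: (617617/7500) × (30) = 617617/250 ≈ 2470.468 → 2470.
At 30 labels/s: frame 2470 → 00:01:22:10.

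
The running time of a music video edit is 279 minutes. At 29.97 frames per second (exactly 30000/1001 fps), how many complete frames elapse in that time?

279 min = 16740 s.
Frames = 16740 × 30000/1001 = 502200000/1001 ≈ 501698.3017.
Complete frames: 501698.

501698 frames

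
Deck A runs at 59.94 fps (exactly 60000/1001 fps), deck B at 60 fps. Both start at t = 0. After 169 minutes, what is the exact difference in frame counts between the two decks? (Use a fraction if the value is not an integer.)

46800/77 frames

169 min = 10140 s.
A emits 60000/1001 × 10140 = 46800000/77 frames; B emits 60 × 10140 = 608400.
Difference = 46800/77 frames (≈ 607.7922); B is ahead of A.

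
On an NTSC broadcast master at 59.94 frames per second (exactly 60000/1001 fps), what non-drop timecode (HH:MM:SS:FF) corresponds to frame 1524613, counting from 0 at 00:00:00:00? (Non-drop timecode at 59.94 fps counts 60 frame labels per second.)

1524613 ÷ 60 = 25410 full seconds, remainder 13 frames.
25410 s = 7 h 3 min 30 s.
Timecode: 07:03:30:13.

07:03:30:13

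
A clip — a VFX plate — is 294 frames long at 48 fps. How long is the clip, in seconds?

Running time = 294 / (48) = 6.125 s.

6.125 seconds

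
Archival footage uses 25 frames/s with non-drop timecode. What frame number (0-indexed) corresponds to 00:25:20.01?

38001

Total seconds to the label: (0 × 3600 + 25 × 60 + 20) = 1520.
Frame index = 1520 × 25 + 1 = 38001.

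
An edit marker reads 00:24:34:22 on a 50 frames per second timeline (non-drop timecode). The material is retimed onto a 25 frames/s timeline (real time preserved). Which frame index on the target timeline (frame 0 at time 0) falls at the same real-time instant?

frame 36861

Source frame index: (0×3600 + 24×60 + 34) × 50 + 22 = 73722.
Real time: 73722 / (50) = 36861/25 s.
Target frame: (36861/25) × (25) = 36861.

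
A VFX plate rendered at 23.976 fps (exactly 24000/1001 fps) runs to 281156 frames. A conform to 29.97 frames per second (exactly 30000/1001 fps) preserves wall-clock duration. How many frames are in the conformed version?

Target frames = source frames × (target rate / source rate) = 281156 × (30000/1001)/(24000/1001) = 281156 × 5/4 = 351445.

351445 frames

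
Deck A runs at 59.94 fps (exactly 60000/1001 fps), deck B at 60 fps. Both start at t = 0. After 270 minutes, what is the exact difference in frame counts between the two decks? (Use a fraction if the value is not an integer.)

270 min = 16200 s.
A emits 60000/1001 × 16200 = 972000000/1001 frames; B emits 60 × 16200 = 972000.
Difference = 972000/1001 frames (≈ 971.0290); B is ahead of A.

972000/1001 frames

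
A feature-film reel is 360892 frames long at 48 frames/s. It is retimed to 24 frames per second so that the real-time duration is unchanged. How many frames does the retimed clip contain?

180446 frames

Target frames = source frames × (target rate / source rate) = 360892 × (24)/(48) = 360892 × 1/2 = 180446.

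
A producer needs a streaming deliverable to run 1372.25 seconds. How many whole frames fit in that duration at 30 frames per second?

Frames = 1372.25 × 30 = 82335/2 ≈ 41167.5000.
Complete frames: 41167.

41167 frames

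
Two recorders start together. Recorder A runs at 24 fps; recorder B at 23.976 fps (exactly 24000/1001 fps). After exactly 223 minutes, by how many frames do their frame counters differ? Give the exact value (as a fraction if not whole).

321120/1001 frames

223 min = 13380 s.
A emits 24 × 13380 = 321120 frames; B emits 24000/1001 × 13380 = 321120000/1001.
Difference = 321120/1001 frames (≈ 320.7992); B is behind A.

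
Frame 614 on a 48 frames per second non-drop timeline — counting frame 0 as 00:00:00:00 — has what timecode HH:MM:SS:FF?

00:00:12:38

614 ÷ 48 = 12 full seconds, remainder 38 frames.
12 s = 0 h 0 min 12 s.
Timecode: 00:00:12:38.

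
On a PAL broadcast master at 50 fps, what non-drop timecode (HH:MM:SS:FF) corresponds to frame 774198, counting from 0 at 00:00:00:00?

774198 ÷ 50 = 15483 full seconds, remainder 48 frames.
15483 s = 4 h 18 min 3 s.
Timecode: 04:18:03:48.

04:18:03:48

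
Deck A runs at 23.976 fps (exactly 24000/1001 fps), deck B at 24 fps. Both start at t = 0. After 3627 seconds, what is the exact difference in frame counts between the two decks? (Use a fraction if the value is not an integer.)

A emits 24000/1001 × 3627 = 6696000/77 frames; B emits 24 × 3627 = 87048.
Difference = 6696/77 frames (≈ 86.9610); B is ahead of A.

6696/77 frames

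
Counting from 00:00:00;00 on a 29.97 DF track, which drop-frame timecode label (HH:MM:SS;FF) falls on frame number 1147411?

Ten DF minutes hold 17982 frames, so frame 1147411 lies in block 63 (frames 1132866–1150847) with 14545 frames into that block.
The block's first minute is 1800 frames and the rest 1798 each; 14545 frames reaches minute 8, so 63 × 18 + 8 × 2 = 1150 labels have been skipped so far.
Adding those back, label number 1147411 + 1150 = 1148561 at 30 labels/s is 38285 s + 11 f = 10 h 38 min 5 s frame 11, i.e. 10:38:05;11.

10:38:05;11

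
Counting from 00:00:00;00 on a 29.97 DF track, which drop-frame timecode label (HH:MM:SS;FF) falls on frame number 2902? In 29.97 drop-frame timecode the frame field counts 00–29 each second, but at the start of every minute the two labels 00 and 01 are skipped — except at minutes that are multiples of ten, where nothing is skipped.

Each 10-minute DF block holds 10 × 60 × 30 − 9 × 2 = 17982 frames. 2902 ÷ 17982 → 0 full blocks, remainder 2902.
Within the partial block the first minute is 1800 frames and each further minute 1798, so 1 further minute boundary passed. Total skipped labels = 18 × 0 + 2 × 1 = 2.
Non-drop label index = 2902 + 2 = 2904; at 30 labels/s that is 00:01:36:24, i.e. DF 00:01:36;24.

00:01:36;24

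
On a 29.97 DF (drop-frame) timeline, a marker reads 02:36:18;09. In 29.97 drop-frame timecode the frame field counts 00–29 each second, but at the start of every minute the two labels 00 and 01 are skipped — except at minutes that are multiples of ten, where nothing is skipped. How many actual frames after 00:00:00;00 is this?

Complete 10-minute blocks: 15, each 17982 frames → 269730.
Remaining 6 whole minutes in the current block: 1800 + 5 × 1798 = 10790 frames.
Within the current minute: 18 × 30 + 9 − 2 = 547 (labels ;00/;01 skipped at this minute). Total = 269730 + 10790 + 547 = 281067.

281067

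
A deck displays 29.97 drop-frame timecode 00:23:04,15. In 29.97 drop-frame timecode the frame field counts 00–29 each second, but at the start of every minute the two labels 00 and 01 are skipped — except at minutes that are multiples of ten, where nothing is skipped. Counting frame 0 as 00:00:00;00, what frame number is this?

41493

Complete 10-minute blocks: 2, each 17982 frames → 35964.
Remaining 3 whole minutes in the current block: 1800 + 2 × 1798 = 5396 frames.
Within the current minute: 4 × 30 + 15 − 2 = 133 (labels ;00/;01 skipped at this minute). Total = 35964 + 5396 + 133 = 41493.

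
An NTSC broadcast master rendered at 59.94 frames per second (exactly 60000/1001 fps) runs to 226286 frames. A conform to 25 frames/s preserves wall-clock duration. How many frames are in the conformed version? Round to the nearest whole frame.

Frames at target rate = 226286 × (25) / (60000/1001) = 113256143/1200 ≈ 94380.119.
Nearest whole frame: 94380.

94380 frames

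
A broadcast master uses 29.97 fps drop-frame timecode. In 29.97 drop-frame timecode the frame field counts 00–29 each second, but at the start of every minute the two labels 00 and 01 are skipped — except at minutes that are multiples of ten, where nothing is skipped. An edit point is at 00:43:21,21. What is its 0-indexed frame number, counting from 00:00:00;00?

Complete 10-minute blocks: 4, each 17982 frames → 71928.
Remaining 3 whole minutes in the current block: 1800 + 2 × 1798 = 5396 frames.
Within the current minute: 21 × 30 + 21 − 2 = 649 (labels ;00/;01 skipped at this minute). Total = 71928 + 5396 + 649 = 77973.

77973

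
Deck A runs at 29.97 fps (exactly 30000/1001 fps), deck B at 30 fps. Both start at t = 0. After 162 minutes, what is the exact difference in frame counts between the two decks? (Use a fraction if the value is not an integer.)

291600/1001 frames

162 min = 9720 s.
A emits 30000/1001 × 9720 = 291600000/1001 frames; B emits 30 × 9720 = 291600.
Difference = 291600/1001 frames (≈ 291.3087); B is ahead of A.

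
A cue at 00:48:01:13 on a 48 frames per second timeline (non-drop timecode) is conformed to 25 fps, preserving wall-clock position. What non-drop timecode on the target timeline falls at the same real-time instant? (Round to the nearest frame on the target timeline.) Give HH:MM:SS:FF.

00:48:01:07

Source frame index: (0×3600 + 48×60 + 1) × 48 + 13 = 138301.
Real time: 138301 / (48) = 138301/48 s.
Target frame: (138301/48) × (25) = 3457525/48 ≈ 72031.771 → 72032.
At 25 labels/s: frame 72032 → 00:48:01:07.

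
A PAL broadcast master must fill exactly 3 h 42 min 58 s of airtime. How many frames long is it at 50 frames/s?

3 h 42 min 58 s = 13378 s.
Frames = 13378 × 50 = 668900.

668900 frames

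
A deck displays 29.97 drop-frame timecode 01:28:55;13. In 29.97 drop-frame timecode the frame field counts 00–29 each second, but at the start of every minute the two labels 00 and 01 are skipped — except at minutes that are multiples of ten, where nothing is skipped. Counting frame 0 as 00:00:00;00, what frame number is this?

159903

As if non-drop at 30 labels/s: (1 × 3600 + 28 × 60 + 55) × 30 + 13 = 160063.
Minute boundaries passed: 88; those not divisible by 10: 88 − 8 = 80; dropped labels = 2 × 80 = 160.
Actual frame index = 160063 − 160 = 159903.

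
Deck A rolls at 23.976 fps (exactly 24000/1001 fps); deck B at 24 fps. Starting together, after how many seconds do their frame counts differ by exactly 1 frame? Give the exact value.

1001/24 seconds

The gap grows by |24 − 24000/1001| = 24/1001 frames per second.
Time for a 1-frame gap: 1 ÷ (24/1001) = 1001/24 s.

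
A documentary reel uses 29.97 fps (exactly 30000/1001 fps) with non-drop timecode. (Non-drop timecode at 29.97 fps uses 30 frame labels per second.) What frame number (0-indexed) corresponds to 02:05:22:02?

frame 225662

Total seconds to the label: (2 × 3600 + 5 × 60 + 22) = 7522.
Frame index = 7522 × 30 + 2 = 225662.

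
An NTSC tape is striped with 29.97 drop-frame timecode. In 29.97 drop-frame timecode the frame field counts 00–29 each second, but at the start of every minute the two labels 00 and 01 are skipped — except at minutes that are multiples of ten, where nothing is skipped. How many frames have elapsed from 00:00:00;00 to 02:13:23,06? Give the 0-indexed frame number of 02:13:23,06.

239856

Complete 10-minute blocks: 13, each 17982 frames → 233766.
Remaining 3 whole minutes in the current block: 1800 + 2 × 1798 = 5396 frames.
Within the current minute: 23 × 30 + 6 − 2 = 694 (labels ;00/;01 skipped at this minute). Total = 233766 + 5396 + 694 = 239856.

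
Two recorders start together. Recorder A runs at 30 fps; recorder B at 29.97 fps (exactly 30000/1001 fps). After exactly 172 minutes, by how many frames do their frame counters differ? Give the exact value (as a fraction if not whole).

309600/1001 frames

172 min = 10320 s.
A emits 30 × 10320 = 309600 frames; B emits 30000/1001 × 10320 = 309600000/1001.
Difference = 309600/1001 frames (≈ 309.2907); B is behind A.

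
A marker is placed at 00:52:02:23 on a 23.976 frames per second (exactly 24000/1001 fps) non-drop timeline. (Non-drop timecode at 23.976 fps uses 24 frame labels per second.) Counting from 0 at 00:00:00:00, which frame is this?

Total seconds to the label: (0 × 3600 + 52 × 60 + 2) = 3122.
Frame index = 3122 × 24 + 23 = 74951.

frame 74951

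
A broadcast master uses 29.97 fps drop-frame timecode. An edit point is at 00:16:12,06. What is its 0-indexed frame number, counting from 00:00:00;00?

As if non-drop at 30 labels/s: (0 × 3600 + 16 × 60 + 12) × 30 + 6 = 29166.
Minute boundaries passed: 16; those not divisible by 10: 16 − 1 = 15; dropped labels = 2 × 15 = 30.
Actual frame index = 29166 − 30 = 29136.

29136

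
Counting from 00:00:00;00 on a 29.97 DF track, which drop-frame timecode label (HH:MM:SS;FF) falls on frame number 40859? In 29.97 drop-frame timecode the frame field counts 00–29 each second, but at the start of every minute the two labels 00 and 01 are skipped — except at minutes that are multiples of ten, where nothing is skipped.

Ten DF minutes hold 17982 frames, so frame 40859 lies in block 2 (frames 35964–53945) with 4895 frames into that block.
The block's first minute is 1800 frames and the rest 1798 each; 4895 frames reaches minute 2, so 2 × 18 + 2 × 2 = 40 labels have been skipped so far.
Adding those back, label number 40859 + 40 = 40899 at 30 labels/s is 1363 s + 9 f = 0 h 22 min 43 s frame 9, i.e. 00:22:43;09.

00:22:43;09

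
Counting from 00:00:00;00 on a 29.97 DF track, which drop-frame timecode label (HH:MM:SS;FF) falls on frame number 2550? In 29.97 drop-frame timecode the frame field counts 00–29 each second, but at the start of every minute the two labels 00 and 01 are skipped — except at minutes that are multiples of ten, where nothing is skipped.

Ten DF minutes hold 17982 frames, so frame 2550 lies in block 0 (frames 0–17981) with 2550 frames into that block.
The block's first minute is 1800 frames and the rest 1798 each; 2550 frames reaches minute 1, so 0 × 18 + 1 × 2 = 2 labels have been skipped so far.
Adding those back, label number 2550 + 2 = 2552 at 30 labels/s is 85 s + 2 f = 0 h 1 min 25 s frame 2, i.e. 00:01:25;02.

00:01:25;02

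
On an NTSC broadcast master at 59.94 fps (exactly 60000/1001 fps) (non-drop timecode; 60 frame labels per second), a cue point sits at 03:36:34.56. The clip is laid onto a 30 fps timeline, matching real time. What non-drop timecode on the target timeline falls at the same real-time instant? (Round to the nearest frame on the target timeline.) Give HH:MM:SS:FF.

Source frame index: (3×3600 + 36×60 + 34) × 60 + 56 = 779696.
Real time: 779696 / (60000/1001) = 48779731/3750 s.
Target frame: (48779731/3750) × (30) = 48779731/125 ≈ 390237.848 → 390238.
At 30 labels/s: frame 390238 → 03:36:47:28.

03:36:47:28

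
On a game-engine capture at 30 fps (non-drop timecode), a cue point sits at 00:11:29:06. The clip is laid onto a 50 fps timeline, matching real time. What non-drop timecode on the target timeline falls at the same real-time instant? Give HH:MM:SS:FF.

Source frame index: (0×3600 + 11×60 + 29) × 30 + 6 = 20676.
Real time: 20676 / (30) = 3446/5 s.
Target frame: (3446/5) × (50) = 34460.
At 50 labels/s: frame 34460 → 00:11:29:10.

00:11:29:10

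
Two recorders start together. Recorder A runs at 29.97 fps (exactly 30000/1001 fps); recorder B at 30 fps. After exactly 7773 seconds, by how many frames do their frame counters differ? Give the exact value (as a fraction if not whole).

A emits 30000/1001 × 7773 = 233190000/1001 frames; B emits 30 × 7773 = 233190.
Difference = 233190/1001 frames (≈ 232.9570); B is ahead of A.

233190/1001 frames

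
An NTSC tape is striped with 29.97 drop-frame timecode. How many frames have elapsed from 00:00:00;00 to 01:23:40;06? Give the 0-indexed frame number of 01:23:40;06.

150456

Complete 10-minute blocks: 8, each 17982 frames → 143856.
Remaining 3 whole minutes in the current block: 1800 + 2 × 1798 = 5396 frames.
Within the current minute: 40 × 30 + 6 − 2 = 1204 (labels ;00/;01 skipped at this minute). Total = 143856 + 5396 + 1204 = 150456.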